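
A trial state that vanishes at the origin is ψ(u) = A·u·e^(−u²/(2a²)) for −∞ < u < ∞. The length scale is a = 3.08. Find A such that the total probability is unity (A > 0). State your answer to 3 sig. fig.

We need A² ∫|f|² du = 1, taking the integral from −∞ to ∞.
With ∫_{−∞}^{∞} u^(2m) e^(−αu²) du = (2m−1)!!·√π / (2^m α^(m+1/2)), carrying out the integral gives A² · √(π)·a^3/2.
With a = 3.08: A² = 0.03862 and A = 0.1965.

A ≈ 0.197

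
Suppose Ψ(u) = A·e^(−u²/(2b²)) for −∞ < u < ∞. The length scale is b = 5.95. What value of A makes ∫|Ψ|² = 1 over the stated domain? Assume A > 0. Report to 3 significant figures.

A ≈ 0.308

Normalization requires ∫|Ψ|² du = 1, integrated from −∞ to ∞.
Carrying out the integral gives A² · √(π)·b.
So A² = (√(π)·b)^(−1).
Plugging in b = 5.95 yields A = 0.3079.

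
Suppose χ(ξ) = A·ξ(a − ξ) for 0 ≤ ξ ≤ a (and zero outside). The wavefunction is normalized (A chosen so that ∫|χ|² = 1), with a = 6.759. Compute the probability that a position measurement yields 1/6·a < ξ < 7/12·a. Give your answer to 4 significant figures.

P = ∫_{1/6·a}^{7/12·a} |χ(ξ)|² dξ.
Since A² = 1/(a^5/30), this is the region integral divided by the full normalization integral.
Let u = ξ/a; then A² and the length scale cancel, so P = ∫_{1/6}^{7/12} u^2·(1 - u)^2 du ÷ ∫_{0}^{1} u^2·(1 - u)^2 du.
An antiderivative of u^2·(1 - u)^2 is u^3·(6·u^2 - 15·u + 10)/30; evaluating from 1/6 to 7/12 gives ≈ 0.0205962, while the full integral is 1/30.
Taking the ratio, P = 0.61789.

P ≈ 0.6179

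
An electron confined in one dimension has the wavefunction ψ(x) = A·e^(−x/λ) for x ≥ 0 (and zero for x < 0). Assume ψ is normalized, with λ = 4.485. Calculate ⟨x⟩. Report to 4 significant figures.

⟨x⟩ ≈ 2.243

By definition ⟨x⟩ = ∫ x |ψ(x)|² dx.
Recall ∫₀^∞ x^m e^(−x/β) dx = m!·β^(m+1), since the A² factors cancel between numerator and denominator, ⟨x⟩ = λ/2.
With λ = 4.485, ⟨x⟩ = 2.2425.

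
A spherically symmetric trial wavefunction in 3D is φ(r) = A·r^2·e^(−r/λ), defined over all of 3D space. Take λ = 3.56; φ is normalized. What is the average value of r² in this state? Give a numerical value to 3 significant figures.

⟨r²⟩ = ∫ r^2 |φ|² 4πr² dr over the full domain.
The ratio of the moment integral to the normalization integral gives ⟨r²⟩ = 14·λ^2.
With λ = 3.56, ⟨r^2⟩ = 177.4.

⟨r^2⟩ ≈ 177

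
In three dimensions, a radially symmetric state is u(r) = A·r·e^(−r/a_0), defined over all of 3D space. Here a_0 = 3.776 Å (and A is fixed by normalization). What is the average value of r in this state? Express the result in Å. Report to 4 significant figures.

⟨r⟩ ≈ 9.440 Å

By definition ⟨r⟩ = ∫ r |u(r)|² 4πr² dr.
Since the A² factors cancel between numerator and denominator, ⟨r⟩ = 5·a_0/2.
Putting a_0 = 3.776 gives 9.4400.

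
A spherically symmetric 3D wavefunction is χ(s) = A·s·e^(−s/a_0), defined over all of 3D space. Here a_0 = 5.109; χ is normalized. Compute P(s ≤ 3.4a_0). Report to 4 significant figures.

P = ∫ |χ|² 4πs² ds over s ≤ 3.4a_0.
Normalization gives A² = 1/(3·π·a_0^5).
Substituting u = s/a_0, A², 4π and the length scale all cancel in the ratio: P = ∫_{0}^{3.4} u^4·e^(-2·u) du / ∫_{0}^{∞} u^4·e^(-2·u) du.
With ∫ u^4·e^(-2·u) du = -(u^4/2 + u^3 + 3·u^2/2 + 3·u/2 + 3/4)·e^(-2·u) + C, the region integral is ≈ 0.605977 and the full one is 3/4.
Taking the ratio yields P = 0.80797.

P ≈ 0.8080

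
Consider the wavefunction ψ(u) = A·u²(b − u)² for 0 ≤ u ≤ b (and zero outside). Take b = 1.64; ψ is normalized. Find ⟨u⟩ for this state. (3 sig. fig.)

⟨u⟩ ≈ 0.820

The expectation value is the |ψ|²-weighted average of u: ∫ u|ψ|² du.
The ratio of the moment integral to the normalization integral gives ⟨u⟩ = b/2.
Putting b = 1.64 gives 0.8200.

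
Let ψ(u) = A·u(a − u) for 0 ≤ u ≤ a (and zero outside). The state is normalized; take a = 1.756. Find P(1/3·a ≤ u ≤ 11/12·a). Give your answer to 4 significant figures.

P ≈ 0.7850

|ψ|² is the probability density, so P = ∫_{1/3·a}^{11/12·a} |ψ|² du.
The normalization integral ∫|ψ|²du over the whole domain equals a^5/30·A², and A² cancels in the ratio.
In terms of t = u/a (A² and the length scale cancel between numerator and denominator), P = [∫_{1/3}^{11/12} t^2·(1 - t)^2 dt] / [∫_{0}^{1} t^2·(1 - t)^2 dt].
An antiderivative of t^2·(1 - t)^2 is t^3·(6·t^2 - 15·t + 10)/30; evaluating from 1/3 to 11/12 gives ≈ 0.0261679, while the full integral is 1/30.
Taking the ratio, P = 0.78504.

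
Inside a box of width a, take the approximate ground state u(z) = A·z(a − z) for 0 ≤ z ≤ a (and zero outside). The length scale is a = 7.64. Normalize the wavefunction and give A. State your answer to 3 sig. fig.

A ≈ 0.0339

Require ∫ |u|² dz = 1 over the whole domain.
Expanding the polynomial and integrating term by term, with u = A·z(a − z), the integral evaluates to A²·[a^5/30].
So A² = (a^5/30)^(−1).
Substituting a = 7.64 gives A² = 0.001153, so A = 0.03395.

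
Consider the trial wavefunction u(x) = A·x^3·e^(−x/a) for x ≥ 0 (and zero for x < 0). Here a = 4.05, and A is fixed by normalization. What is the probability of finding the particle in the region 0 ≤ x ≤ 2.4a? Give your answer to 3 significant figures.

The probability is P = ∫ |u|² dx over [0, 2.4a].
With A² fixed by ∫|u|² = 1, i.e. A² = (45·a^7/8)^(−1), substitute and integrate.
Substituting t = x/a, A² and the length scale cancel in the ratio: P = ∫_{0}^{2.4} t^6·e^(-2·t) dt / ∫_{0}^{∞} t^6·e^(-2·t) dt.
With ∫ t^6·e^(-2·t) dt = -(4·t^6 + 12·t^5 + 30·t^4 + 60·t^3 + 90·t^2 + 90·t + 45)·e^(-2·t)/8 + C, the region integral is ≈ 1.1767 and the full one is 45/8.
Taking the ratio, P = 0.2092.

P ≈ 0.209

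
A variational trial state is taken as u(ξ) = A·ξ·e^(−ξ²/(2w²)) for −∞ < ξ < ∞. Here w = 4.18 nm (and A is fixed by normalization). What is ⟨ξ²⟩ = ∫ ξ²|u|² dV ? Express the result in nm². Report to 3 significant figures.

By definition ⟨ξ²⟩ = ∫ ξ^2 |u(ξ)|² dξ.
Since the A² factors cancel between numerator and denominator, ⟨ξ²⟩ = 3·w^2/2.
With w = 4.18, ⟨ξ^2⟩ = 26.21.

⟨ξ^2⟩ ≈ 26.2 nm^2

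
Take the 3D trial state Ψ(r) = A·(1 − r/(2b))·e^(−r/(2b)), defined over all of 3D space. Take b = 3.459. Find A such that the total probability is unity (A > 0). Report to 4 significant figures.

We need A² ∫|f|² 4πr² dr = 1, taking the integral from 0 to ∞.
(Spherical symmetry: dV = 4πr² dr.)
Using ∫₀^∞ rⁿ e^(−αr) dr = n!/αⁿ⁺¹, the integral (without the A² prefactor) comes out to 8·π·b^3.
Setting this equal to 1 gives A² = 1/(8·π·b^3).
Substituting b = 3.459 gives A² = 0.00096141, so A = 0.031007.

A ≈ 0.03101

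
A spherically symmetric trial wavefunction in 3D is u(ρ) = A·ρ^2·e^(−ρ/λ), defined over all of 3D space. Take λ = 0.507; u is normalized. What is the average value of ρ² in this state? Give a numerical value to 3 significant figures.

⟨ρ²⟩ = ∫ ρ^2 |u|² 4πρ² dρ over the full domain.
Since the A² factors cancel between numerator and denominator, ⟨ρ²⟩ = 14·λ^2.
With λ = 0.507, ⟨ρ^2⟩ = 3.599.

⟨ρ^2⟩ ≈ 3.60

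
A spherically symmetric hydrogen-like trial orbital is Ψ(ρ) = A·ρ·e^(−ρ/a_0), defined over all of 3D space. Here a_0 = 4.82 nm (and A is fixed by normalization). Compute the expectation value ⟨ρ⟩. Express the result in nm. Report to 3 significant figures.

⟨ρ⟩ ≈ 12.1 nm

⟨ρ⟩ = ∫ ρ |Ψ|² 4πρ² dρ over the full domain.
Using ∫₀^∞ ρⁿ e^(−αρ) dρ = n!/αⁿ⁺¹, the ratio of the moment integral to the normalization integral gives ⟨ρ⟩ = 5·a_0/2.
Putting a_0 = 4.82 gives 12.05.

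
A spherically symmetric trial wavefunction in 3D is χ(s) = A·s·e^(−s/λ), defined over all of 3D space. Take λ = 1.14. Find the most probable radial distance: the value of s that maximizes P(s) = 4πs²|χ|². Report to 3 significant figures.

Differentiate P(s) = 4πs²|χ|² with respect to s and set to zero.
This gives s = 2·λ.
With λ = 1.14, the most probable radial distance is 2.280.

s ≈ 2.28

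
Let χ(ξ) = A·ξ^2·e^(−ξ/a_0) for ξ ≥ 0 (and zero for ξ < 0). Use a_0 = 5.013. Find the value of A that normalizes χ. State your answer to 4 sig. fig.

We need A² ∫|f|² dξ = 1, taking the integral from 0 to ∞.
Carrying out the integral gives A² · 3·a_0^5/4.
With a_0 = 5.013: A² = 0.00042116 and A = 0.020522.

A ≈ 0.02052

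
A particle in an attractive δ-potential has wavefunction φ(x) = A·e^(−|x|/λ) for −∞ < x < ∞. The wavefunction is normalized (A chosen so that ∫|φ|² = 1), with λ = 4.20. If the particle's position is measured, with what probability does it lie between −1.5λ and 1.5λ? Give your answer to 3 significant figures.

|φ|² is the probability density, so P = ∫_{−1.5λ}^{1.5λ} |φ|² dx.
With A² fixed by ∫|φ|² = 1, i.e. A² = (λ)^(−1), substitute and integrate.
Both integrals are even about x = 0, so only the x ≥ 0 halves are needed (the factors of 2 cancel). Let u = x/λ; then A² and the length scale cancel, so P = ∫_{0}^{1.5} e^(-2·u) du ÷ ∫_{0}^{∞} e^(-2·u) du.
Using ∫ e^(-2·u) du = -e^(-2·u)/2, the numerator is 1/2 - e^(-3)/2 and the denominator is 1/2.
This works out to P = 0.9502.

P ≈ 0.950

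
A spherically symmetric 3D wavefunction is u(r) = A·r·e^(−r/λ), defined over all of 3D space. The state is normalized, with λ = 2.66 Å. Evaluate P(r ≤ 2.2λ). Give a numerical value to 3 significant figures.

Integrate the radial probability density 4πr²|u|² over r ≤ 2.2λ.
Normalization gives A² = 1/(3·π·λ^5).
Let t = r/λ; then A², 4π and the length scale all cancel, so P = ∫_{0}^{2.2} t^4·e^(-2·t) dt ÷ ∫_{0}^{∞} t^4·e^(-2·t) dt.
An antiderivative of t^4·e^(-2·t) is -(t^4/2 + t^3 + 3·t^2/2 + 3·t/2 + 3/4)·e^(-2·t); evaluating from 0 to 2.2 gives ≈ 0.33661, while the full integral is 3/4.
Taking the ratio yields P = 0.4488.

P ≈ 0.449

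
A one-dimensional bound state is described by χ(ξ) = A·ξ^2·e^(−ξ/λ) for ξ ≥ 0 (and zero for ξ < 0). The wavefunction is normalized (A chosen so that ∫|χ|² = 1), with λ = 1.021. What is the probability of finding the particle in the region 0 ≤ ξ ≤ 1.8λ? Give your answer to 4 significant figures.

P ≈ 0.2936

The probability is P = ∫ |χ|² dξ over [0, 1.8λ].
The normalization integral ∫|χ|²dξ over the whole domain equals 3·λ^5/4·A², and A² cancels in the ratio.
Substituting u = ξ/λ, A² and the length scale cancel in the ratio: P = ∫_{0}^{1.8} u^4·e^(-2·u) du / ∫_{0}^{∞} u^4·e^(-2·u) du.
An antiderivative of u^4·e^(-2·u) is -(u^4/2 + u^3 + 3·u^2/2 + 3·u/2 + 3/4)·e^(-2·u); evaluating from 0 to 1.8 gives ≈ 0.220171, while the full integral is 3/4.
The result is P = 0.29356.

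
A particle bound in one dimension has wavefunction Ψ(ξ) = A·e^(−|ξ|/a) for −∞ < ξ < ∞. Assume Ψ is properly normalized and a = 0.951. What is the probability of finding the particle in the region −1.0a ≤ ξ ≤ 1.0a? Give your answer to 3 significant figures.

P ≈ 0.865

P = ∫_{−1.0a}^{1.0a} |Ψ(ξ)|² dξ.
The normalization integral ∫|Ψ|²dξ over the whole domain equals a·A², and A² cancels in the ratio.
Both integrals are even about ξ = 0, so only the ξ ≥ 0 halves are needed (the factors of 2 cancel). Let u = ξ/a; then A² and the length scale cancel, so P = ∫_{0}^{1.0} e^(-2·u) du ÷ ∫_{0}^{∞} e^(-2·u) du.
Using ∫ e^(-2·u) du = -e^(-2·u)/2, the numerator is 1/2 - e^(-2)/2 and the denominator is 1/2.
The result is P = 0.8647.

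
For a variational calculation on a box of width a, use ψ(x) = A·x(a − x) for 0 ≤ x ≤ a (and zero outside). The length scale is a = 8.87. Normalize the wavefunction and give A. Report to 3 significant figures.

The normalization condition is ∫|ψ|² dx = 1 from 0 to a.
Expanding the polynomial and integrating term by term, ∫|ψ|² dx = A²·(a^5/30).
Hence A² = 1/[a^5/30].
Substituting a = 8.87 gives A² = 0.0005464, so A = 0.02337.

A ≈ 0.0234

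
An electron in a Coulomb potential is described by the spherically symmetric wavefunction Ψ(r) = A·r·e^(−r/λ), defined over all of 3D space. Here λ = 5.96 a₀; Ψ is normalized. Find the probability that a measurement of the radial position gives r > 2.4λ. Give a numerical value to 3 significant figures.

P ≈ 0.476

With dV = 4πr²dr, the probability is ∫|Ψ|² dV over r > 2.4λ.
Normalization gives A² = 1/(3·π·λ^5).
Let u = r/λ; then A², 4π and the length scale all cancel, so P = ∫_{2.4}^{∞} u^4·e^(-2·u) du ÷ ∫_{0}^{∞} u^4·e^(-2·u) du.
With ∫ u^4·e^(-2·u) du = -(u^4/2 + u^3 + 3·u^2/2 + 3·u/2 + 3/4)·e^(-2·u) + C, the region integral is ≈ 0.35719 and the full one is 3/4.
Taking the ratio yields P = 0.4763.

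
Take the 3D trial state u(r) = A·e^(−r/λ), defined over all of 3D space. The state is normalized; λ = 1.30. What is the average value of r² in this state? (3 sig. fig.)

⟨r²⟩ = ∫ r^2 |u|² 4πr² dr over the full domain.
Evaluating both integrals, ⟨r²⟩ = 3·λ^2.
Putting λ = 1.30 gives 5.070.

⟨r^2⟩ ≈ 5.07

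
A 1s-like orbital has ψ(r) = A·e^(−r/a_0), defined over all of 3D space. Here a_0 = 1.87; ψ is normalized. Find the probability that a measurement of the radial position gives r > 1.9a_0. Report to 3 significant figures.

P ≈ 0.269

Integrate the radial probability density 4πr²|ψ|² over r > 1.9a_0.
The full normalization integral is A²·[π·a_0^3] = 1, fixing A².
Let u = r/a_0; then A², 4π and the length scale all cancel, so P = ∫_{1.9}^{∞} u^2·e^(-2·u) du ÷ ∫_{0}^{∞} u^2·e^(-2·u) du.
An antiderivative of u^2·e^(-2·u) is -(2·u^2 + 2·u + 1)·e^(-2·u)/4; evaluating from 1.9 to ∞ gives 601·e^(-19/5)/200, while the full integral is 1/4.
This evaluates to P = 0.2689.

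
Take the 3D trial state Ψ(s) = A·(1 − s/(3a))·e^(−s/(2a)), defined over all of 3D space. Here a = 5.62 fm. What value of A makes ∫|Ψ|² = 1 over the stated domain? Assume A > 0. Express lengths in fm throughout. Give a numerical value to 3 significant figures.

The normalization condition is ∫|Ψ|² 4πs² ds = 1 from 0 to ∞.
In 3D with spherical symmetry the volume element is 4πs² ds.
The integral (without the A² prefactor) comes out to 8·π·a^3/3.
Setting this equal to 1 gives A² = 1/(8·π·a^3/3).
Substituting a = 5.62 gives A² = 0.0006725, so A = 0.02593.

A ≈ 0.0259 fm^(-3/2)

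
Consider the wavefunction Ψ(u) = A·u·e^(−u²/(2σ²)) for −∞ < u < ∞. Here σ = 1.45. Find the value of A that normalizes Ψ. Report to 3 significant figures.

Require ∫ |Ψ|² du = 1 over the whole domain.
With ∫_{−∞}^{∞} u^(2m) e^(−αu²) du = (2m−1)!!·√π / (2^m α^(m+1/2)), carrying out the integral gives A² · √(π)·σ^3/2.
Hence A² = 1/[√(π)·σ^3/2].
Plugging in σ = 1.45 yields A = 0.6084.

A ≈ 0.608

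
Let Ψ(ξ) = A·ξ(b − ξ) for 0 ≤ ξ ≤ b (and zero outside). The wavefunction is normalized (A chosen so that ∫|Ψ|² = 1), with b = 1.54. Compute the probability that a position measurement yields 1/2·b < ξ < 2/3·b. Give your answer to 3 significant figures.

P ≈ 0.290

|Ψ|² is the probability density, so P = ∫_{1/2·b}^{2/3·b} |Ψ|² dξ.
Since A² = 1/(b^5/30), this is the region integral divided by the full normalization integral.
Substituting u = ξ/b, A² and the length scale cancel in the ratio: P = ∫_{1/2}^{2/3} u^2·(1 - u)^2 du / ∫_{0}^{1} u^2·(1 - u)^2 du.
With ∫ u^2·(1 - u)^2 du = u^3·(6·u^2 - 15·u + 10)/30 + C, the region integral is 47/4860 and the full one is 1/30.
Evaluating gives P = 47/162.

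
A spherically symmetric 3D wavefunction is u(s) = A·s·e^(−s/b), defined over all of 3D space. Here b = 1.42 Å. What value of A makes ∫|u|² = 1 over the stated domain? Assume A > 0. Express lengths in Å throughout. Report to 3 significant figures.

A ≈ 0.136 Å^(-5/2)

The normalization condition is ∫|u|² 4πs² ds = 1 from 0 to ∞.
With u = A·s·e^(−s/b), the integral evaluates to A²·[3·π·b^5].
Plugging in b = 1.42 yields A = 0.1356.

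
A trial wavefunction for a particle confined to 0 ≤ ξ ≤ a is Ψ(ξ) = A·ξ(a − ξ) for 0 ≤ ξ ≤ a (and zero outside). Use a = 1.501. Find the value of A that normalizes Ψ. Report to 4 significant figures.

A ≈ 1.984

We need A² ∫|f|² dξ = 1, taking the integral from 0 to a.
Expanding the polynomial and integrating term by term, ∫|Ψ|² dξ = A²·(a^5/30).
So A² = (a^5/30)^(−1).
Substituting a = 1.501 gives A² = 3.9375, so A = 1.9843.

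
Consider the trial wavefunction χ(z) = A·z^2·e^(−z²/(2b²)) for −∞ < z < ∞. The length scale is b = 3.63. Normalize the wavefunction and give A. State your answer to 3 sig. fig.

A ≈ 0.0345

Normalization requires ∫|χ|² dz = 1, integrated from −∞ to ∞.
Differentiating ∫e^(−αz²) dz = √(π/α) under α to get the higher moments, ∫|χ|² dz = A²·(3·√(π)·b^5/4).
Hence A² = 1/[3·√(π)·b^5/4].
Plugging in b = 3.63 yields A = 0.03455.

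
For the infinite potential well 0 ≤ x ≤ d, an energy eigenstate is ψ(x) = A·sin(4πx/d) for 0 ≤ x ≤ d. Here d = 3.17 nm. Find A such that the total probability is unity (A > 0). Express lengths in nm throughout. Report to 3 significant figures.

Normalization requires ∫|ψ|² dx = 1, integrated from 0 to d.
Using sin²θ = (1 − cos 2θ)/2, the integral (without the A² prefactor) comes out to d/2.
With d = 3.17: A² = 0.6309 and A = 0.7943.

A ≈ 0.794 nm^(-1/2)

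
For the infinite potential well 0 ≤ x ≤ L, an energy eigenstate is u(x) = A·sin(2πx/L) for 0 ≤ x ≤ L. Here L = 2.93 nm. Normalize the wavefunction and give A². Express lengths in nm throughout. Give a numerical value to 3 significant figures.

Require ∫ |u|² dx = 1 over the whole domain.
With ∫₀^L sin²(nπx/L) dx = L/2, the integral (without the A² prefactor) comes out to L/2.
Setting this equal to 1 gives A² = 1/(L/2).
Plugging in L = 2.93 yields A = 0.8262.

A^2 ≈ 0.683 nm^(-1)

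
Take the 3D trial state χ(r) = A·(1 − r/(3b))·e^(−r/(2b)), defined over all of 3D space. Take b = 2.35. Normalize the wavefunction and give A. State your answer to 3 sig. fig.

A ≈ 0.0959

We need A² ∫|f|² 4πr² dr = 1, taking the integral from 0 to ∞.
The angular integral contributes 4π, leaving ∫₀^∞ r²|χ|² dr.
∫|χ|² 4πr² dr = A²·(8·π·b^3/3).
Plugging in b = 2.35 yields A = 0.09590.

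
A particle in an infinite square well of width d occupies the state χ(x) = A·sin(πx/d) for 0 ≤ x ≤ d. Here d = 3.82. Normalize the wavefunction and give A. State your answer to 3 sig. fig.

Normalization requires ∫|χ|² dx = 1, integrated from 0 to d.
With ∫₀^d sin²(nπx/d) dx = d/2, the integral (without the A² prefactor) comes out to d/2.
Plugging in d = 3.82 yields A = 0.7236.

A ≈ 0.724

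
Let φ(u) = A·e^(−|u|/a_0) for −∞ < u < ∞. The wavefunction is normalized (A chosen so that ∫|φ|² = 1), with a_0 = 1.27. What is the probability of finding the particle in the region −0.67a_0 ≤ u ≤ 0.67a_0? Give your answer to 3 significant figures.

|φ|² is the probability density, so P = ∫_{−0.67a_0}^{0.67a_0} |φ|² du.
Since A² = 1/(a_0), this is the region integral divided by the full normalization integral.
By symmetry take twice the u ≥ 0 contribution in numerator and denominator; the 2's cancel. Substituting t = u/a_0, A² and the length scale cancel in the ratio: P = ∫_{0}^{0.67} e^(-2·t) dt / ∫_{0}^{∞} e^(-2·t) dt.
With ∫ e^(-2·t) dt = -e^(-2·t)/2 + C, the region integral is 1/2 - e^(-67/50)/2 and the full one is 1/2.
The result is P = 0.7382.

P ≈ 0.738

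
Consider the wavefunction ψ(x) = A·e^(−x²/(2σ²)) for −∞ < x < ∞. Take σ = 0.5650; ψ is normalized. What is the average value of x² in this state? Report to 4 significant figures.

⟨x²⟩ = ∫ x^2 |ψ|² dx over the full domain.
The ratio of the moment integral to the normalization integral gives ⟨x²⟩ = σ^2/2.
With σ = 0.5650, ⟨x^2⟩ = 0.15961.

⟨x^2⟩ ≈ 0.1596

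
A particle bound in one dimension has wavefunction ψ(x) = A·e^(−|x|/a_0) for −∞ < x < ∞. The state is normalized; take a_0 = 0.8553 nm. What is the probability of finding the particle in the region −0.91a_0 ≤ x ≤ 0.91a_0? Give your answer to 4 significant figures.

P ≈ 0.8380

The probability is P = ∫ |ψ|² dx over [−0.91a_0, 0.91a_0].
The normalization integral ∫|ψ|²dx over the whole domain equals a_0·A², and A² cancels in the ratio.
Both integrals are even about x = 0, so only the x ≥ 0 halves are needed (the factors of 2 cancel). In terms of u = x/a_0 (A² and the length scale cancel between numerator and denominator), P = [∫_{0}^{0.91} e^(-2·u) du] / [∫_{0}^{∞} e^(-2·u) du].
Using ∫ e^(-2·u) du = -e^(-2·u)/2, the numerator is 1/2 - e^(-91/50)/2 and the denominator is 1/2.
This works out to P = 0.83797.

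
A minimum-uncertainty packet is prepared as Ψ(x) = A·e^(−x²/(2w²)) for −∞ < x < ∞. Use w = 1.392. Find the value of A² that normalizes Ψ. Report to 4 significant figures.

The normalization condition is ∫|Ψ|² dx = 1 from −∞ to ∞.
With ∫_{−∞}^{∞} x^(2m) e^(−αx²) dx = (2m−1)!!·√π / (2^m α^(m+1/2)), carrying out the integral gives A² · √(π)·w.
Substituting w = 1.392 gives A² = 0.40531, so A = 0.63664.

A^2 ≈ 0.4053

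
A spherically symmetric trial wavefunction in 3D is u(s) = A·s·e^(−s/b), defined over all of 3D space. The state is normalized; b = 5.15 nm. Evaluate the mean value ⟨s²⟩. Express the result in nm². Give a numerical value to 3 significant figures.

The expectation value is the |u|²-weighted average of s^2: ∫ s^2|u|² 4πs² ds.
Since the A² factors cancel between numerator and denominator, ⟨s²⟩ = 15·b^2/2.
Putting b = 5.15 gives 198.9.

⟨s^2⟩ ≈ 199 nm^2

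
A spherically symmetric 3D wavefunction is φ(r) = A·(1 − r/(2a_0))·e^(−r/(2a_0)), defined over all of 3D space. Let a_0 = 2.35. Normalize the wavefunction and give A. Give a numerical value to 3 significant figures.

Require ∫ |φ|² 4πr² dr = 1 over the whole domain.
In 3D with spherical symmetry the volume element is 4πr² dr.
With ∫₀^∞ r^4 e^(−αr) dr = 4!/α^5, ∫|φ|² 4πr² dr = A²·(8·π·a_0^3).
So A² = (8·π·a_0^3)^(−1).
With a_0 = 2.35: A² = 0.003066 and A = 0.05537.

A ≈ 0.0554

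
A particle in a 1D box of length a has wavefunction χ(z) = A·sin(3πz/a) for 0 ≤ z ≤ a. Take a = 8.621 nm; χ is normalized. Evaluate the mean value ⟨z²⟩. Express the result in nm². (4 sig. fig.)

⟨z^2⟩ ≈ 24.36 nm^2

By definition ⟨z²⟩ = ∫ z^2 |χ(z)|² dz.
Evaluating both integrals, ⟨z²⟩ = -a^2/(18·π^2) + a^2/3.
With a = 8.621, ⟨z^2⟩ = 24.356.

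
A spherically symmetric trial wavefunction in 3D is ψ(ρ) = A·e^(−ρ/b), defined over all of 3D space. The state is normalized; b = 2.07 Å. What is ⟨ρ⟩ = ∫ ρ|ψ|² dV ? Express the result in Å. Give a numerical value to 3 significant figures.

The expectation value is the |ψ|²-weighted average of ρ: ∫ ρ|ψ|² 4πρ² dρ.
Since the A² factors cancel between numerator and denominator, ⟨ρ⟩ = 3·b/2.
With b = 2.07, ⟨ρ⟩ = 3.105.

⟨ρ⟩ ≈ 3.11 Å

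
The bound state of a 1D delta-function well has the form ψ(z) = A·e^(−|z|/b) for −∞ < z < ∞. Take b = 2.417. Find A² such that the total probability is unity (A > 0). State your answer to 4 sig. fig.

The normalization condition is ∫|ψ|² dz = 1 from −∞ to ∞.
Using ∫₀^∞ zⁿ e^(−αz) dz = n!/αⁿ⁺¹, with ψ = A·e^(−|z|/b), the integral evaluates to A²·[b].
Hence A² = 1/[b].
With b = 2.417: A² = 0.41374 and A = 0.64322.

A^2 ≈ 0.4137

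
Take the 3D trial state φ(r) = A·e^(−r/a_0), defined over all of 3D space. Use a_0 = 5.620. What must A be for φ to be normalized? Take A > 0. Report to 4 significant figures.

Require ∫ |φ|² 4πr² dr = 1 over the whole domain.
In 3D with spherical symmetry the volume element is 4πr² dr.
∫|φ|² 4πr² dr = A²·(π·a_0^3).
Hence A² = 1/[π·a_0^3].
Plugging in a_0 = 5.620 yields A = 0.042347.

A ≈ 0.04235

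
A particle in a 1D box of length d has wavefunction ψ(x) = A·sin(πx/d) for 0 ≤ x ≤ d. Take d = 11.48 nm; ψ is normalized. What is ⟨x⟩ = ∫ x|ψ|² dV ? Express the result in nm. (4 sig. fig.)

⟨x⟩ ≈ 5.740 nm

The expectation value is the |ψ|²-weighted average of x: ∫ x|ψ|² dx.
Evaluating both integrals, ⟨x⟩ = d/2.
Putting d = 11.48 gives 5.7400.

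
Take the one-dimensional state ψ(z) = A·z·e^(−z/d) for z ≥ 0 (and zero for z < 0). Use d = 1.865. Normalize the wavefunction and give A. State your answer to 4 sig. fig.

A ≈ 0.7853

Require ∫ |ψ|² dz = 1 over the whole domain.
Using ∫₀^∞ zⁿ e^(−αz) dz = n!/αⁿ⁺¹, carrying out the integral gives A² · d^3/4.
Setting this equal to 1 gives A² = 1/(d^3/4).
With d = 1.865: A² = 0.61663 and A = 0.78526.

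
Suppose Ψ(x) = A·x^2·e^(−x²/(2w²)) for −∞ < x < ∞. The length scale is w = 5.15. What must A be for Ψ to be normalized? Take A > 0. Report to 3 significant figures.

Require ∫ |Ψ|² dx = 1 over the whole domain.
Using the Gaussian integral ∫_{−∞}^{∞} e^(−αx²) dx = √(π/α), carrying out the integral gives A² · 3·√(π)·w^5/4.
Hence A² = 1/[3·√(π)·w^5/4].
With w = 5.15: A² = 0.0002076 and A = 0.01441.

A ≈ 0.0144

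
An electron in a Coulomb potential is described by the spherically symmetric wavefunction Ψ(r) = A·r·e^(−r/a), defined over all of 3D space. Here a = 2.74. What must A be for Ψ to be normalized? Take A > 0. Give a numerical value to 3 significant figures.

Normalization requires ∫|Ψ|² 4πr² dr = 1, integrated from 0 to ∞.
In 3D with spherical symmetry the volume element is 4πr² dr.
Using ∫₀^∞ rⁿ e^(−αr) dr = n!/αⁿ⁺¹, with Ψ = A·r·e^(−r/a), the integral evaluates to A²·[3·π·a^5].
So A² = (3·π·a^5)^(−1).
Substituting a = 2.74 gives A² = 0.0006870, so A = 0.02621.

A ≈ 0.0262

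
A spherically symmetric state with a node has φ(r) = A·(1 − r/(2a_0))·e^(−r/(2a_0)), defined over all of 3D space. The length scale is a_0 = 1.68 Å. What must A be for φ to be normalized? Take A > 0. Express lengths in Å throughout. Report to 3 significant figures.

A ≈ 0.0916 Å^(-3/2)

The normalization condition is ∫|φ|² 4πr² dr = 1 from 0 to ∞.
With φ = A·(1 − r/(2a_0))·e^(−r/(2a_0)), the integral evaluates to A²·[8·π·a_0^3].
So A² = (8·π·a_0^3)^(−1).
With a_0 = 1.68: A² = 0.008391 and A = 0.09160.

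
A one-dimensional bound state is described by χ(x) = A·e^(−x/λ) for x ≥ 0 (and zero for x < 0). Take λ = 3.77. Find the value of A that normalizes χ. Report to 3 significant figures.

The normalization condition is ∫|χ|² dx = 1 from 0 to ∞.
The integral (without the A² prefactor) comes out to λ/2.
Substituting λ = 3.77 gives A² = 0.5305, so A = 0.7284.

A ≈ 0.728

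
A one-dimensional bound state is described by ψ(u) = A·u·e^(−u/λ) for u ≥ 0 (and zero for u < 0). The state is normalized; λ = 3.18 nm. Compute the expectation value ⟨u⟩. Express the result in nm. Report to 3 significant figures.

⟨u⟩ ≈ 4.77 nm

⟨u⟩ = ∫ u |ψ|² du over the full domain.
Using ∫₀^∞ uⁿ e^(−αu) du = n!/αⁿ⁺¹, evaluating both integrals, ⟨u⟩ = 3·λ/2.
Putting λ = 3.18 gives 4.770.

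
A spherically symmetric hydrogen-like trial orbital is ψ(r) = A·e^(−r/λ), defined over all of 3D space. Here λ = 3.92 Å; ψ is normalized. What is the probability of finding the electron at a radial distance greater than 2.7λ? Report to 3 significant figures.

P ≈ 0.0948

Integrate the radial probability density 4πr²|ψ|² over r > 2.7λ.
A² is fixed by ∫₀^∞ 4πr²|ψ|² dr = 1, i.e. A² = (π·λ^3)^(−1).
In terms of u = r/λ (A², 4π and the length scale all cancel between numerator and denominator), P = [∫_{2.7}^{∞} u^2·e^(-2·u) du] / [∫_{0}^{∞} u^2·e^(-2·u) du].
An antiderivative of u^2·e^(-2·u) is -(2·u^2 + 2·u + 1)·e^(-2·u)/4; evaluating from 2.7 to ∞ gives 1049·e^(-27/5)/200, while the full integral is 1/4.
This evaluates to P = 0.09476.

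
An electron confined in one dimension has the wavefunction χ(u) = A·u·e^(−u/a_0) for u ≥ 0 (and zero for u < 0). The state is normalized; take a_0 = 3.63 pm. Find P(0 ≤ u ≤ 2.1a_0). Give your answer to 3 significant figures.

The probability is P = ∫ |χ|² du over [0, 2.1a_0].
The normalization integral ∫|χ|²du over the whole domain equals a_0^3/4·A², and A² cancels in the ratio.
Substituting t = u/a_0, A² and the length scale cancel in the ratio: P = ∫_{0}^{2.1} t^2·e^(-2·t) dt / ∫_{0}^{∞} t^2·e^(-2·t) dt.
With ∫ t^2·e^(-2·t) dt = -(2·t^2 + 2·t + 1)·e^(-2·t)/4 + C, the region integral is 1/4 - 701·e^(-21/5)/200 and the full one is 1/4.
This works out to P = 0.7898.

P ≈ 0.790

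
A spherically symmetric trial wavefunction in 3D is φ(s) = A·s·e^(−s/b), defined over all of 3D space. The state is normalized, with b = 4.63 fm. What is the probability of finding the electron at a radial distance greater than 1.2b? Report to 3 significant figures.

With dV = 4πs²ds, the probability is ∫|φ|² dV over s > 1.2b.
Normalization gives A² = 1/(3·π·b^5).
Let u = s/b; then A², 4π and the length scale all cancel, so P = ∫_{1.2}^{∞} u^4·e^(-2·u) du ÷ ∫_{0}^{∞} u^4·e^(-2·u) du.
An antiderivative of u^4·e^(-2·u) is -(u^4/2 + u^3 + 3·u^2/2 + 3·u/2 + 3/4)·e^(-2·u); evaluating from 1.2 to ∞ gives ≈ 0.67810, while the full integral is 3/4.
Taking the ratio yields P = 0.9041.

P ≈ 0.904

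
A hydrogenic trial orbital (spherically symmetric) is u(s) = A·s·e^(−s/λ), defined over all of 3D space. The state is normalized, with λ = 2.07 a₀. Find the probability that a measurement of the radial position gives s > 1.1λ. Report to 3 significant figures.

P ≈ 0.928

Integrate the radial probability density 4πs²|u|² over s > 1.1λ.
A² is fixed by ∫₀^∞ 4πs²|u|² ds = 1, i.e. A² = (3·π·λ^5)^(−1).
In terms of t = s/λ (A², 4π and the length scale all cancel between numerator and denominator), P = [∫_{1.1}^{∞} t^4·e^(-2·t) dt] / [∫_{0}^{∞} t^4·e^(-2·t) dt].
Using ∫ t^4·e^(-2·t) dt = -(t^4/2 + t^3 + 3·t^2/2 + 3·t/2 + 3/4)·e^(-2·t), the numerator is ≈ 0.69563 and the denominator is 3/4.
Taking the ratio yields P = 0.9275.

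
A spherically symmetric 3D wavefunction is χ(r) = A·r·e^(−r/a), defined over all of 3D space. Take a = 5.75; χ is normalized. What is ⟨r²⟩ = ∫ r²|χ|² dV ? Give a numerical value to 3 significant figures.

The expectation value is the |χ|²-weighted average of r^2: ∫ r^2|χ|² 4πr² dr.
The ratio of the moment integral to the normalization integral gives ⟨r²⟩ = 15·a^2/2.
Putting a = 5.75 gives 248.0.

⟨r^2⟩ ≈ 248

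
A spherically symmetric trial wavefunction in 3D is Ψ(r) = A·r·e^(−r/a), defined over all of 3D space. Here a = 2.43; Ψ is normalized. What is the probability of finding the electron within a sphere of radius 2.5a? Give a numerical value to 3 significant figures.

P = ∫ |Ψ|² 4πr² dr over r ≤ 2.5a.
The full normalization integral is A²·[3·π·a^5] = 1, fixing A².
Substituting u = r/a, A², 4π and the length scale all cancel in the ratio: P = ∫_{0}^{2.5} u^4·e^(-2·u) du / ∫_{0}^{∞} u^4·e^(-2·u) du.
An antiderivative of u^4·e^(-2·u) is -(u^4/2 + u^3 + 3·u^2/2 + 3·u/2 + 3/4)·e^(-2·u); evaluating from 0 to 2.5 gives 3/4 - 1569·e^(-5)/32, while the full integral is 3/4.
Taking the ratio yields P = 0.5595.

P ≈ 0.560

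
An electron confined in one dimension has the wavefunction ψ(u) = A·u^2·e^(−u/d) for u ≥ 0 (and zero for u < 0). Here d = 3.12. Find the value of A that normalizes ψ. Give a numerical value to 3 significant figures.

A ≈ 0.0672

Require ∫ |ψ|² du = 1 over the whole domain.
∫|ψ|² du = A²·(3·d^5/4).
Plugging in d = 3.12 yields A = 0.06716.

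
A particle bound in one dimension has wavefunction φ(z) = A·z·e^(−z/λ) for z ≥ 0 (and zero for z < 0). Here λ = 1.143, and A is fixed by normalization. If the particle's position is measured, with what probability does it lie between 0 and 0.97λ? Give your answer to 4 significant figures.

P ≈ 0.3071

The probability is P = ∫ |φ|² dz over [0, 0.97λ].
With A² fixed by ∫|φ|² = 1, i.e. A² = (λ^3/4)^(−1), substitute and integrate.
Let u = z/λ; then A² and the length scale cancel, so P = ∫_{0}^{0.97} u^2·e^(-2·u) du ÷ ∫_{0}^{∞} u^2·e^(-2·u) du.
With ∫ u^2·e^(-2·u) du = -(2·u^2 + 2·u + 1)·e^(-2·u)/4 + C, the region integral is ≈ 0.0767721 and the full one is 1/4.
The result is P = 0.30709.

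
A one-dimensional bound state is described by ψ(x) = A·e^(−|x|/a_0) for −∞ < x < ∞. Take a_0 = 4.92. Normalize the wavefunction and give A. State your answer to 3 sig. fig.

A ≈ 0.451

Normalization requires ∫|ψ|² dx = 1, integrated from −∞ to ∞.
With ψ = A·e^(−|x|/a_0), the integral evaluates to A²·[a_0].
With a_0 = 4.92: A² = 0.2033 and A = 0.4508.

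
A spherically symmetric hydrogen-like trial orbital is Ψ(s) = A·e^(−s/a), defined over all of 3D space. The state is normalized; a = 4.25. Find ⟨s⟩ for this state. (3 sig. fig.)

⟨s⟩ ≈ 6.38

By definition ⟨s⟩ = ∫ s |Ψ(s)|² 4πs² ds.
With ∫₀^∞ s^3 e^(−αs) ds = 3!/α^4, since the A² factors cancel between numerator and denominator, ⟨s⟩ = 3·a/2.
With a = 4.25, ⟨s⟩ = 6.375.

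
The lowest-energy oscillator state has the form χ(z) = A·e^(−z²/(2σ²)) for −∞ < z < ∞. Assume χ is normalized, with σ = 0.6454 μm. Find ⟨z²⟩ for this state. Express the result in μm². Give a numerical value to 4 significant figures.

⟨z^2⟩ ≈ 0.2083 μm^2

By definition ⟨z²⟩ = ∫ z^2 |χ(z)|² dz.
The ratio of the moment integral to the normalization integral gives ⟨z²⟩ = σ^2/2.
With σ = 0.6454, ⟨z^2⟩ = 0.20827.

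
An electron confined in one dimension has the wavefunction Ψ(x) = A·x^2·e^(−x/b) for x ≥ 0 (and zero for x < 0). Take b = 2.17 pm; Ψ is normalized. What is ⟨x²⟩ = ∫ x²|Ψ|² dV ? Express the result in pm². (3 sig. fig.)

⟨x²⟩ = ∫ x^2 |Ψ|² dx over the full domain.
Since the A² factors cancel between numerator and denominator, ⟨x²⟩ = 15·b^2/2.
Putting b = 2.17 gives 35.32.

⟨x^2⟩ ≈ 35.3 pm^2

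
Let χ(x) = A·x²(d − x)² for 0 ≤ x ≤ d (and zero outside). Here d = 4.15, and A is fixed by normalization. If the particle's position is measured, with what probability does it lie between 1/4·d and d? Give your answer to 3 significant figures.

P ≈ 0.951

P = ∫_{1/4·d}^{d} |χ(x)|² dx.
Since A² = 1/(d^9/630), this is the region integral divided by the full normalization integral.
Let u = x/d; then A² and the length scale cancel, so P = ∫_{1/4}^{1} u^4·(1 - u)^4 du ÷ ∫_{0}^{1} u^4·(1 - u)^4 du.
Using ∫ u^4·(1 - u)^4 du = u^5·(70·u^4 - 315·u^3 + 540·u^2 - 420·u + 126)/630, the numerator is ≈ 0.0015096 and the denominator is 1/630.
This works out to P = 0.9511.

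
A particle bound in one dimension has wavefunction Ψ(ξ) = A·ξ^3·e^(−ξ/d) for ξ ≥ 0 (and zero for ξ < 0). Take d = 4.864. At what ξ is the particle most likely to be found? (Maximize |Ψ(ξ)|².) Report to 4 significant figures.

ξ ≈ 14.59

Set d/dξ [|Ψ(ξ)|²] = 0 and solve for ξ > 0.
Solving yields ξ = 3·d.
With d = 4.864, the most probable position is 14.592.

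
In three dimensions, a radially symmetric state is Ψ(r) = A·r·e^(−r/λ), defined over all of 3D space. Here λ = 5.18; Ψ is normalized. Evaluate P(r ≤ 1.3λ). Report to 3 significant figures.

Integrate the radial probability density 4πr²|Ψ|² over r ≤ 1.3λ.
A² is fixed by ∫₀^∞ 4πr²|Ψ|² dr = 1, i.e. A² = (3·π·λ^5)^(−1).
Let u = r/λ; then A², 4π and the length scale all cancel, so P = ∫_{0}^{1.3} u^4·e^(-2·u) du ÷ ∫_{0}^{∞} u^4·e^(-2·u) du.
With ∫ u^4·e^(-2·u) du = -(u^4/2 + u^3 + 3·u^2/2 + 3·u/2 + 3/4)·e^(-2·u) + C, the region integral is ≈ 0.091932 and the full one is 3/4.
The region integral divided by the full integral gives P = 0.1226.

P ≈ 0.123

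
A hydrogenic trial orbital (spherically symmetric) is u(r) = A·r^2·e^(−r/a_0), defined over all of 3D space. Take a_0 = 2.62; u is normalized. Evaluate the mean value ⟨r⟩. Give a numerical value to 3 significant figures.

By definition ⟨r⟩ = ∫ r |u(r)|² 4πr² dr.
Using ∫₀^∞ rⁿ e^(−αr) dr = n!/αⁿ⁺¹, the ratio of the moment integral to the normalization integral gives ⟨r⟩ = 7·a_0/2.
With a_0 = 2.62, ⟨r⟩ = 9.170.

⟨r⟩ ≈ 9.17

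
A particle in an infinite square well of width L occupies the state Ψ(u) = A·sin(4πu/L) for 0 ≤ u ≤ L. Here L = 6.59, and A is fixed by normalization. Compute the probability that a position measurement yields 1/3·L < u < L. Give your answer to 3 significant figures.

P ≈ 0.701

The probability is P = ∫ |Ψ|² du over [1/3·L, L].
With A² fixed by ∫|Ψ|² = 1, i.e. A² = (L/2)^(−1), substitute and integrate.
Let t = u/L; then A² and the length scale cancel, so P = ∫_{1/3}^{1} sin(4·π·t)^2 dt ÷ ∫_{0}^{1} sin(4·π·t)^2 dt.
Using ∫ sin(4·π·t)^2 dt = t/2 - sin(4·π·t)·cos(4·π·t)/(8·π), the numerator is √(3)/(32·π) + 1/3 and the denominator is 1/2.
Evaluating gives P = √(3)/(16·π) + 2/3.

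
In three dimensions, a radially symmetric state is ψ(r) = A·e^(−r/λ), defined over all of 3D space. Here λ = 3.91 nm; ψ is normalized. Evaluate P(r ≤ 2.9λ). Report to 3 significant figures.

P = ∫ |ψ|² 4πr² dr over r ≤ 2.9λ.
A² is fixed by ∫₀^∞ 4πr²|ψ|² dr = 1, i.e. A² = (π·λ^3)^(−1).
Let u = r/λ; then A², 4π and the length scale all cancel, so P = ∫_{0}^{2.9} u^2·e^(-2·u) du ÷ ∫_{0}^{∞} u^2·e^(-2·u) du.
Using ∫ u^2·e^(-2·u) du = -(2·u^2 + 2·u + 1)·e^(-2·u)/4, the numerator is 1/4 - 1181·e^(-29/5)/200 and the denominator is 1/4.
The region integral divided by the full integral gives P = 0.9285.

P ≈ 0.928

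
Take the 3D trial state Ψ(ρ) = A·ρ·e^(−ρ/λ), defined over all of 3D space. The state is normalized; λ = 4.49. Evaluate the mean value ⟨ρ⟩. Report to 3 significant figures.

⟨ρ⟩ ≈ 11.2

⟨ρ⟩ = ∫ ρ |Ψ|² 4πρ² dρ over the full domain.
With ∫₀^∞ ρ^5 e^(−αρ) dρ = 5!/α^6, the ratio of the moment integral to the normalization integral gives ⟨ρ⟩ = 5·λ/2.
Putting λ = 4.49 gives 11.23.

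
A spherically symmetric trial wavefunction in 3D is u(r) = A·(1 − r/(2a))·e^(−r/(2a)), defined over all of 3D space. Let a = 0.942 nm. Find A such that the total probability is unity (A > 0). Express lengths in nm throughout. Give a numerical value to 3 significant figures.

We need A² ∫|f|² 4πr² dr = 1, taking the integral from 0 to ∞.
In 3D with spherical symmetry the volume element is 4πr² dr.
Recall ∫₀^∞ r^m e^(−r/β) dr = m!·β^(m+1), with u = A·(1 − r/(2a))·e^(−r/(2a)), the integral evaluates to A²·[8·π·a^3].
Plugging in a = 0.942 yields A = 0.2182.

A ≈ 0.218 nm^(-3/2)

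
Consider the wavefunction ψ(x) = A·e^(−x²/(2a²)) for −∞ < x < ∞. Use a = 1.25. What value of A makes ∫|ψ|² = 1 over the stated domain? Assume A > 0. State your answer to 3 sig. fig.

A ≈ 0.672

Require ∫ |ψ|² dx = 1 over the whole domain.
Carrying out the integral gives A² · √(π)·a.
Hence A² = 1/[√(π)·a].
Substituting a = 1.25 gives A² = 0.4514, so A = 0.6718.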